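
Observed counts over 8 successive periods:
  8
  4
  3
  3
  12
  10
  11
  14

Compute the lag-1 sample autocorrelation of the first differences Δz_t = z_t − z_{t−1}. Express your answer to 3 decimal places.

-0.185

First differences Δz: -4, -1, 0, 9, -2, 1, 3
Mean of differences = 0.8571
Numerator Σ(Δz_t−Δz̄)(Δz_{t+1}−Δz̄) = -19.7347
Denominator Σ(Δz_t−Δz̄)² = 106.8571
r_1(Δz) = -19.7347 / 106.8571 = -0.185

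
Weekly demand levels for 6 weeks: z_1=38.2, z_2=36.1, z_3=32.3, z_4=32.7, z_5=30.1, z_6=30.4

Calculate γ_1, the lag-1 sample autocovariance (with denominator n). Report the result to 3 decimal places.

Mean z̄ = (38.2 + 36.1 + 32.3 + 32.7 + 30.1 + 30.4)/6 = 33.3000
Σ_{t=1}^{5}(z_t−z̄)(z_{t+1}−z̄) = 22.7200
γ_1 = 22.7200 / 6 = 3.787

3.787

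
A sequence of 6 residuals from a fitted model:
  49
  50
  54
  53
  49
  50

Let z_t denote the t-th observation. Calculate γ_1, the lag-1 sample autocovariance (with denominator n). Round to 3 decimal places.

Mean z̄ = (49 + 50 + 54 + 53 + 49 + 50)/6 = 50.8333
Deviations: -1.8333, -0.8333, 3.1667, 2.1667, -1.8333, -0.8333
Σ_{t=1}^{5}(z_t−z̄)(z_{t+1}−z̄) = 3.3056
γ_1 = 3.3056 / 6 = 0.551

0.551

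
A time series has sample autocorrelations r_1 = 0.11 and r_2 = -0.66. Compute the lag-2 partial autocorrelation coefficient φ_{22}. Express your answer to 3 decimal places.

φ_{22} = (r_2 − r_1²) / (1 − r_1²)
r_1² = (0.11)² = 0.0121
Numerator = -0.66 − 0.0121 = -0.6721; denominator = 1 − 0.0121 = 0.9879
φ_{22} = -0.6721 / 0.9879 = -0.680

-0.680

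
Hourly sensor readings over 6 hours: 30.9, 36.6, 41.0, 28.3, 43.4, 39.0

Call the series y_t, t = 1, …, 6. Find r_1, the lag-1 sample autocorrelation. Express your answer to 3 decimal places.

-0.443

Mean ȳ = (30.9 + 36.6 + 41.0 + 28.3 + 43.4 + 39.0)/6 = 36.5333
Deviations from mean: -5.6333, 0.0667, 4.4667, -8.2333, 6.8667, 2.4667
Σ(y_t−ȳ)(y_{t+1}−ȳ) = (-0.3756) + (0.2978) + (-36.7756) + (-56.5356) + (16.9378) = -76.4511
Denominator Σ(y_t−ȳ)² = 172.7133
r_1 = -76.4511 / 172.7133 = -0.443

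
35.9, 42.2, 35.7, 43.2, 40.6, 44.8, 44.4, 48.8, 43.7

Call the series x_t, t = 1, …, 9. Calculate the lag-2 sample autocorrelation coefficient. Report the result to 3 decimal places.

0.495

Mean x̄ = (35.9 + 42.2 + 35.7 + 43.2 + 40.6 + 44.8 + 44.4 + 48.8 + 43.7)/9 = 42.1444
Numerator Σ_{t=1}^{7}(x_t−x̄)(x_{t+2}−x̄) = 70.7560
Denominator Σ(x_t−x̄)² = 142.8822
r_2 = 70.7560 / 142.8822 = 0.495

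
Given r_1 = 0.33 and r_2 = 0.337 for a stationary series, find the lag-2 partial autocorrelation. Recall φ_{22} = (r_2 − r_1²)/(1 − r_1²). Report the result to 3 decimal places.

0.256

φ_{22} = (r_2 − r_1²) / (1 − r_1²)
r_1² = (0.33)² = 0.1089
Numerator = 0.337 − 0.1089 = 0.2281; denominator = 1 − 0.1089 = 0.8911
φ_{22} = 0.2281 / 0.8911 = 0.256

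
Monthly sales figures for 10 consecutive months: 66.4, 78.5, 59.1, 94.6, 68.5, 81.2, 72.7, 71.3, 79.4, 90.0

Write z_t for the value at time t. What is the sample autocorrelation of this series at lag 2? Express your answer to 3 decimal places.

0.339

Mean z̄ = (66.4 + 78.5 + 59.1 + 94.6 + 68.5 + 81.2 + 72.7 + 71.3 + 79.4 + 90.0)/10 = 76.1700
Numerator Σ_{t=1}^{8}(z_t−z̄)(z_{t+2}−z̄) = 356.9042
Denominator Σ(z_t−z̄)² = 1053.5210
r_2 = 356.9042 / 1053.5210 = 0.339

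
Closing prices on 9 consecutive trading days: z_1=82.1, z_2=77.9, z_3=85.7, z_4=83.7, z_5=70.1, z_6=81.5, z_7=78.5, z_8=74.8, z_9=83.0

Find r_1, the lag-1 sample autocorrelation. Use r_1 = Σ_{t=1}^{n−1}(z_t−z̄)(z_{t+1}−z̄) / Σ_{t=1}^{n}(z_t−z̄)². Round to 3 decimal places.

Mean z̄ = (82.1 + 77.9 + 85.7 + 83.7 + 70.1 + 81.5 + 78.5 + 74.8 + 83.0)/9 = 79.7000
Numerator Σ_{t=1}^{8}(z_t−z̄)(z_{t+1}−z̄) = -59.2500
Denominator Σ(z_t−z̄)² = 192.7400
r_1 = -59.2500 / 192.7400 = -0.307

-0.307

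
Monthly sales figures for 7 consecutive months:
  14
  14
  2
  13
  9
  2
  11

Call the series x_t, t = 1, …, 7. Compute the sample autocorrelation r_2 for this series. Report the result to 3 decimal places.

-0.253

Mean x̄ = (14 + 14 + 2 + 13 + 9 + 2 + 11)/7 = 9.2857
Deviations from mean: 4.7143, 4.7143, -7.2857, 3.7143, -0.2857, -7.2857, 1.7143
Numerator Σ_{t=1}^{5}(x_t−x̄)(x_{t+2}−x̄) = -42.3061
Denominator Σ(x_t−x̄)² = 167.4286
r_2 = -42.3061 / 167.4286 = -0.253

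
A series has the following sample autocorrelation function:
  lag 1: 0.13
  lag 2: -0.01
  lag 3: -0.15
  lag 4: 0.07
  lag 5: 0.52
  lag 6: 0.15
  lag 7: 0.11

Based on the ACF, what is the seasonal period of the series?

5

The largest autocorrelation is r_5 = 0.52; the remaining lags stay at or below 0.15.
The dominant spike at lag 5 indicates a seasonal period of 5.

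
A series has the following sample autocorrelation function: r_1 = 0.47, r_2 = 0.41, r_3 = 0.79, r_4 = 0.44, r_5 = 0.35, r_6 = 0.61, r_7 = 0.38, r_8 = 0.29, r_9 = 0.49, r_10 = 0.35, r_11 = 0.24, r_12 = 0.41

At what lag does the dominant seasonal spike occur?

The largest autocorrelation is r_3 = 0.79, with weaker echoes at lags 6 (0.61) and 9 (0.49); the remaining lags stay at or below 0.47. The elevated value at lag 1 (0.47), dropping to 0.41 at lag 2, reflects decaying short-term dependence rather than seasonality.
The dominant spike at lag 3 indicates a seasonal period of 3.

3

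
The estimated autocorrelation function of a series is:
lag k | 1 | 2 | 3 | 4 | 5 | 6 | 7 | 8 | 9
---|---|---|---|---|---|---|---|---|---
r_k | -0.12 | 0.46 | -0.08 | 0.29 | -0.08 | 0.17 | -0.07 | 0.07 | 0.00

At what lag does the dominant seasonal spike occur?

2

The largest autocorrelation is r_2 = 0.46, with weaker echoes at lags 4 (0.29) and 6 (0.17); the remaining lags stay at or below 0.07.
The dominant spike at lag 2 indicates a seasonal period of 2.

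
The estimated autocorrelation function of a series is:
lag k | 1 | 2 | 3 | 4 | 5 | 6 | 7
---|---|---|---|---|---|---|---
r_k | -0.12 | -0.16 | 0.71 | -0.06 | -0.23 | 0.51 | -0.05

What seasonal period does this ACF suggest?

The largest autocorrelation is r_3 = 0.71, with a weaker echo at lag 6 (0.51); the remaining lags stay at or below -0.05.
The dominant spike at lag 3 indicates a seasonal period of 3.

3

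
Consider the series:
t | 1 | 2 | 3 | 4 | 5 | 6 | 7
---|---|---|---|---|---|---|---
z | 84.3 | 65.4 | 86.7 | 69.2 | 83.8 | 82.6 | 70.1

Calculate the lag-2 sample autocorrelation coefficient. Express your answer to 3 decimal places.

Mean z̄ = (84.3 + 65.4 + 86.7 + 69.2 + 83.8 + 82.6 + 70.1)/7 = 77.4429
Numerator Σ_{t=1}^{5}(z_t−z̄)(z_{t+2}−z̄) = 132.4049
Denominator Σ(z_t−z̄)² = 466.6171
r_2 = 132.4049 / 466.6171 = 0.284

0.284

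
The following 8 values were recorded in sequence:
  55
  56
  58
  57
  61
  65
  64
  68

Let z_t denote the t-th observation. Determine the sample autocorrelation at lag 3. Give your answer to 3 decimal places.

-0.017

Mean z̄ = (55 + 56 + 58 + 57 + 61 + 65 + 64 + 68)/8 = 60.5000
Deviations from mean: -5.5000, -4.5000, -2.5000, -3.5000, 0.5000, 4.5000, 3.5000, 7.5000
Σ(z_t−z̄)(z_{t+3}−z̄) = (19.2500) + (-2.2500) + (-11.2500) + (-12.2500) + (3.7500) = -2.7500
Denominator Σ(z_t−z̄)² = 158.0000
r_3 = -2.7500 / 158.0000 = -0.017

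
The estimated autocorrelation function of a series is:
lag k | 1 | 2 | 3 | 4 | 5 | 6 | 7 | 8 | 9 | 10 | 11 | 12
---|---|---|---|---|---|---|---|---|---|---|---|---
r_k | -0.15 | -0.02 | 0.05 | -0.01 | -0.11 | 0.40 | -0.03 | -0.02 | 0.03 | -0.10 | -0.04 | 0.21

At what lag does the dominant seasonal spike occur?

The largest autocorrelation is r_6 = 0.40, with a weaker echo at lag 12 (0.21); the remaining lags stay at or below 0.05.
The dominant spike at lag 6 indicates a seasonal period of 6.

6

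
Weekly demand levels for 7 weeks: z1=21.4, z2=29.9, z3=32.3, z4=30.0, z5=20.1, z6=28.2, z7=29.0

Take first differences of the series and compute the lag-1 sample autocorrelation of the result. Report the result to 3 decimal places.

-0.149

First differences Δz: 8.5, 2.4, -2.3, -9.9, 8.1, 0.8
Mean of differences = 1.2667
Numerator Σ(Δz_t−Δz̄)(Δz_{t+1}−Δz̄) = -35.5111
Denominator Σ(Δz_t−Δz̄)² = 237.9333
r_1(Δz) = -35.5111 / 237.9333 = -0.149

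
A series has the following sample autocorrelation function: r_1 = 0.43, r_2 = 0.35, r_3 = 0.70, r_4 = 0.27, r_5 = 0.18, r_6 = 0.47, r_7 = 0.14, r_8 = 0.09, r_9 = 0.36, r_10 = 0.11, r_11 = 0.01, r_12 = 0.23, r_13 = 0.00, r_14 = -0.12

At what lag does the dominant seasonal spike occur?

3

The largest autocorrelation is r_3 = 0.70, with a weaker echo at lag 6 (0.47); the remaining lags stay at or below 0.43. The elevated value at lag 1 (0.43), dropping to 0.35 at lag 2, reflects decaying short-term dependence rather than seasonality.
The dominant spike at lag 3 indicates a seasonal period of 3.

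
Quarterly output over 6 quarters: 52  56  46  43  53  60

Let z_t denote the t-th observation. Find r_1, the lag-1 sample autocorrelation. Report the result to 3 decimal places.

0.130

Mean z̄ = (52 + 56 + 46 + 43 + 53 + 60)/6 = 51.6667
Deviations from mean: 0.3333, 4.3333, -5.6667, -8.6667, 1.3333, 8.3333
Σ(z_t−z̄)(z_{t+1}−z̄) = (1.4444) + (-24.5556) + (49.1111) + (-11.5556) + (11.1111) = 25.5556
Denominator Σ(z_t−z̄)² = 197.3333
r_1 = 25.5556 / 197.3333 = 0.130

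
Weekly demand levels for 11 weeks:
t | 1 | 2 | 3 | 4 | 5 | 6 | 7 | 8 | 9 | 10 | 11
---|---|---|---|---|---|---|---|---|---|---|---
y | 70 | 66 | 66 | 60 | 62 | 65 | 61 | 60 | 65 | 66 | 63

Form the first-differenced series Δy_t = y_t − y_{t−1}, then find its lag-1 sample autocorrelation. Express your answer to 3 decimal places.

-0.156

First differences Δy: -4, 0, -6, 2, 3, -4, -1, 5, 1, -3
Mean of differences = -0.7000
Numerator Σ(Δy_t−Δȳ)(Δy_{t+1}−Δȳ) = -17.4900
Denominator Σ(Δy_t−Δȳ)² = 112.1000
r_1(Δy) = -17.4900 / 112.1000 = -0.156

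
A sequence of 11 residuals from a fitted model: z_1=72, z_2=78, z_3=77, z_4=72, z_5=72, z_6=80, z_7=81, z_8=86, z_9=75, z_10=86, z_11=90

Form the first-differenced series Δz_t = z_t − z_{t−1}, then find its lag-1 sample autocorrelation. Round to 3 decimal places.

First differences Δz: 6, -1, -5, 0, 8, 1, 5, -11, 11, 4
Mean of differences = 1.8000
Numerator Σ(Δz_t−Δz̄)(Δz_{t+1}−Δz̄) = -137.6400
Denominator Σ(Δz_t−Δz̄)² = 377.6000
r_1(Δz) = -137.6400 / 377.6000 = -0.365

-0.365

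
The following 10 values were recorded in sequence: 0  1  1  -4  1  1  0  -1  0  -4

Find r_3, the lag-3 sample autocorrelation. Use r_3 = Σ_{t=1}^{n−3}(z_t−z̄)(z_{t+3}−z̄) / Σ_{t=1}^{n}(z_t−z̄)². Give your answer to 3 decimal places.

-0.022

Mean z̄ = (0 + 1 + 1 − 4 + 1 + 1 + 0 − 1 + 0 − 4)/10 = -0.5000
Σ(z_t−z̄)(z_{t+3}−z̄) = (-1.7500) + (2.2500) + (2.2500) + (-1.7500) + (-0.7500) + (0.7500) + (-1.7500) = -0.7500
Denominator Σ(z_t−z̄)² = 34.5000
r_3 = -0.7500 / 34.5000 = -0.022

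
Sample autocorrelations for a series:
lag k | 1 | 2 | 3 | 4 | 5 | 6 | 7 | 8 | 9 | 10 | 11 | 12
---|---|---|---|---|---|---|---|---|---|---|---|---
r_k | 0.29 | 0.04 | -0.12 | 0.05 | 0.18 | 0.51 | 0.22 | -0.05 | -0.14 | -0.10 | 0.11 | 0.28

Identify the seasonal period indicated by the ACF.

6

The largest autocorrelation is r_6 = 0.51; the remaining lags stay at or below 0.29. The elevated value at lag 1 (0.29), dropping to 0.04 at lag 2, reflects decaying short-term dependence rather than seasonality.
The dominant spike at lag 6 indicates a seasonal period of 6.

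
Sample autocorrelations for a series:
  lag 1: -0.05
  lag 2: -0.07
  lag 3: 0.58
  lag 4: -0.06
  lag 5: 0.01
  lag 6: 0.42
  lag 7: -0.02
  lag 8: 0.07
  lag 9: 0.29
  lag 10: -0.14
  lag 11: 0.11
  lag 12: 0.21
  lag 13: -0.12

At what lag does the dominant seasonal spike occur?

The largest autocorrelation is r_3 = 0.58, with weaker echoes at lags 6 (0.42), 9 (0.29) and 12 (0.21); the remaining lags stay at or below 0.11.
The dominant spike at lag 3 indicates a seasonal period of 3.

3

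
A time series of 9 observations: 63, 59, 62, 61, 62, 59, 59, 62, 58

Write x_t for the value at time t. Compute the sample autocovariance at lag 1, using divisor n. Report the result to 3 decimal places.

-1.170

Mean x̄ = (63 + 59 + 62 + 61 + 62 + 59 + 59 + 62 + 58)/9 = 60.5556
Σ_{t=1}^{8}(x_t−x̄)(x_{t+1}−x̄) = -10.5309
γ_1 = -10.5309 / 9 = -1.170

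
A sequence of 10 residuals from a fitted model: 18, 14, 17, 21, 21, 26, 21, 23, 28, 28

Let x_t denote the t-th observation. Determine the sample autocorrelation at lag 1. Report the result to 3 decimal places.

0.558

Mean x̄ = (18 + 14 + 17 + 21 + 21 + 26 + 21 + 23 + 28 + 28)/10 = 21.7000
Numerator Σ_{t=1}^{9}(x_t−x̄)(x_{t+1}−x̄) = 109.4100
Denominator Σ(x_t−x̄)² = 196.1000
r_1 = 109.4100 / 196.1000 = 0.558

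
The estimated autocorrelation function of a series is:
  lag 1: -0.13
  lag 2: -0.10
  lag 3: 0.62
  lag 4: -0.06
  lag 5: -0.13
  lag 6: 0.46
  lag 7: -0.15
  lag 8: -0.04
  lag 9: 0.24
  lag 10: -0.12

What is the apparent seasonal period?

3

The largest autocorrelation is r_3 = 0.62, with weaker echoes at lags 6 (0.46) and 9 (0.24); the remaining lags stay at or below -0.04.
The dominant spike at lag 3 indicates a seasonal period of 3.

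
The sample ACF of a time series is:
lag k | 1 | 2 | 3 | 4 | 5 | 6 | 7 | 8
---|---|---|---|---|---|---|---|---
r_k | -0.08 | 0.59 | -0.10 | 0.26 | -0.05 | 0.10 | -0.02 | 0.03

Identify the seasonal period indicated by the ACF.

2

The largest autocorrelation is r_2 = 0.59, with a weaker echo at lag 4 (0.26); the remaining lags stay at or below 0.10.
The dominant spike at lag 2 indicates a seasonal period of 2.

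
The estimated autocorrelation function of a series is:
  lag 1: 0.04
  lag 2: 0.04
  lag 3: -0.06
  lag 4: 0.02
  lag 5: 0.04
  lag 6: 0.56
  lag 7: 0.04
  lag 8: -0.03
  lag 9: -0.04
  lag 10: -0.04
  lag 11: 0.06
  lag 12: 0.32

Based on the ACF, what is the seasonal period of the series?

The largest autocorrelation is r_6 = 0.56, with a weaker echo at lag 12 (0.32); the remaining lags stay at or below 0.06.
The dominant spike at lag 6 indicates a seasonal period of 6.

6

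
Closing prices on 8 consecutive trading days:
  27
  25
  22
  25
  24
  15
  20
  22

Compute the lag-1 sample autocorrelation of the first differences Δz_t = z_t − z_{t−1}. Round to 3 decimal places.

-0.279

First differences Δz: -2, -3, 3, -1, -9, 5, 2
Mean of differences = -0.7143
Numerator Σ(Δz_t−Δz̄)(Δz_{t+1}−Δz̄) = -36.0816
Denominator Σ(Δz_t−Δz̄)² = 129.4286
r_1(Δz) = -36.0816 / 129.4286 = -0.279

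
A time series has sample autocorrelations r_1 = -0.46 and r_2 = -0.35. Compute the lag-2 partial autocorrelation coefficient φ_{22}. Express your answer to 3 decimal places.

φ_{22} = (r_2 − r_1²) / (1 − r_1²)
r_1² = (-0.46)² = 0.2116
Numerator = -0.35 − 0.2116 = -0.5616; denominator = 1 − 0.2116 = 0.7884
φ_{22} = -0.5616 / 0.7884 = -0.712

-0.712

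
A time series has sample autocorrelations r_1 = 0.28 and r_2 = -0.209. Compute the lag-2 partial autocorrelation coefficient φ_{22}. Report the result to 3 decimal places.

φ_{22} = (r_2 − r_1²) / (1 − r_1²)
r_1² = (0.28)² = 0.0784
Numerator = -0.209 − 0.0784 = -0.2874; denominator = 1 − 0.0784 = 0.9216
φ_{22} = -0.2874 / 0.9216 = -0.312

-0.312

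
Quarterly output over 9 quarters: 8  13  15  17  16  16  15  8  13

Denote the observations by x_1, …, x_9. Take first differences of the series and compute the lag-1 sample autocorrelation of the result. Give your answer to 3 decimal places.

-0.125

First differences Δx: 5, 2, 2, -1, 0, -1, -7, 5
Mean of differences = 0.6250
Numerator Σ(Δx_t−Δx̄)(Δx_{t+1}−Δx̄) = -13.2656
Denominator Σ(Δx_t−Δx̄)² = 105.8750
r_1(Δx) = -13.2656 / 105.8750 = -0.125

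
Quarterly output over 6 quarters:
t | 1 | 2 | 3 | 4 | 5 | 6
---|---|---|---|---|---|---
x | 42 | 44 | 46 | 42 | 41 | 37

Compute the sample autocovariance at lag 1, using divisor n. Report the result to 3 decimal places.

Mean x̄ = (42 + 44 + 46 + 42 + 41 + 37)/6 = 42.0000
Deviations: 0.0000, 2.0000, 4.0000, 0.0000, -1.0000, -5.0000
Σ_{t=1}^{5}(x_t−x̄)(x_{t+1}−x̄) = 13.0000
γ_1 = 13.0000 / 6 = 2.167

2.167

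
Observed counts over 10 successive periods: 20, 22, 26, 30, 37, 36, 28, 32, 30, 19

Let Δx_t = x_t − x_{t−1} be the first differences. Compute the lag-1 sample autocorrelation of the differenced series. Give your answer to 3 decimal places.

First differences Δx: 2, 4, 4, 7, -1, -8, 4, -2, -11
Mean of differences = -0.1111
Numerator Σ(Δx_t−Δx̄)(Δx_{t+1}−Δx̄) = 35.8765
Denominator Σ(Δx_t−Δx̄)² = 290.8889
r_1(Δx) = 35.8765 / 290.8889 = 0.123

0.123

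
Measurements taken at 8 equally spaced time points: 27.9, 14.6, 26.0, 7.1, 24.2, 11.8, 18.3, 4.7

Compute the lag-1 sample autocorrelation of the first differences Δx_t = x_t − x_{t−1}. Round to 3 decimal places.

-0.849

First differences Δx: -13.3, 11.4, -18.9, 17.1, -12.4, 6.5, -13.6
Mean of differences = -3.3143
Numerator Σ(Δx_t−Δx̄)(Δx_{t+1}−Δx̄) = -1070.0316
Denominator Σ(Δx_t−Δx̄)² = 1260.5486
r_1(Δx) = -1070.0316 / 1260.5486 = -0.849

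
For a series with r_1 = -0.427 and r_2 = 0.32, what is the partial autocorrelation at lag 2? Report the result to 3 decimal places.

φ_{22} = (r_2 − r_1²) / (1 − r_1²)
r_1² = (-0.427)² = 0.182329
Numerator = 0.32 − 0.1823 = 0.1377; denominator = 1 − 0.1823 = 0.8177
φ_{22} = 0.1377 / 0.8177 = 0.168

0.168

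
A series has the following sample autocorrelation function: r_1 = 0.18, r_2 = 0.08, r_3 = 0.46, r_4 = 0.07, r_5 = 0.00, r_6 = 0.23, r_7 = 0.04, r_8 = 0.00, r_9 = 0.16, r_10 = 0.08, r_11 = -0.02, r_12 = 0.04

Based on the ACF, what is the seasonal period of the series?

The largest autocorrelation is r_3 = 0.46, with a weaker echo at lag 6 (0.23); the remaining lags stay at or below 0.18.
The dominant spike at lag 3 indicates a seasonal period of 3.

3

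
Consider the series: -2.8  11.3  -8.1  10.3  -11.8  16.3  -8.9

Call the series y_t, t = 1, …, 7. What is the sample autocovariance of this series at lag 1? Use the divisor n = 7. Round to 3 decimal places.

-97.509

Mean ȳ = (-2.8 + 11.3 − 8.1 + 10.3 − 11.8 + 16.3 − 8.9)/7 = 0.9000
Σ_{t=1}^{6}(y_t−ȳ)(y_{t+1}−ȳ) = -682.5600
γ_1 = -682.5600 / 7 = -97.509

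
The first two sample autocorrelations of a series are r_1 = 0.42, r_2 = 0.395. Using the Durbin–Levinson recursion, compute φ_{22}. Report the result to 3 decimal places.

0.265

φ_{22} = (r_2 − r_1²) / (1 − r_1²)
r_1² = (0.42)² = 0.1764
Numerator = 0.395 − 0.1764 = 0.2186; denominator = 1 − 0.1764 = 0.8236
φ_{22} = 0.2186 / 0.8236 = 0.265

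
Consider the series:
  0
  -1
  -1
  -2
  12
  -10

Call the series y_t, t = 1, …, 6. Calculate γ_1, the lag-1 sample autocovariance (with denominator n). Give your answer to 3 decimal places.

-23.074

Mean ȳ = (0 − 1 − 1 − 2 + 12 − 10)/6 = -0.3333
Deviations: 0.3333, -0.6667, -0.6667, -1.6667, 12.3333, -9.6667
Σ_{t=1}^{5}(y_t−ȳ)(y_{t+1}−ȳ) = -138.4444
γ_1 = -138.4444 / 6 = -23.074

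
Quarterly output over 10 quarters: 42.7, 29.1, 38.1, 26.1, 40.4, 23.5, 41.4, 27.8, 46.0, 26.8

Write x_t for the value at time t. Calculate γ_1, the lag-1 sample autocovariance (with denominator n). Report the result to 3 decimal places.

-49.736

Mean x̄ = (42.7 + 29.1 + 38.1 + 26.1 + 40.4 + 23.5 + 41.4 + 27.8 + 46.0 + 26.8)/10 = 34.1900
Σ_{t=1}^{9}(x_t−x̄)(x_{t+1}−x̄) = -497.3621
γ_1 = -497.3621 / 10 = -49.736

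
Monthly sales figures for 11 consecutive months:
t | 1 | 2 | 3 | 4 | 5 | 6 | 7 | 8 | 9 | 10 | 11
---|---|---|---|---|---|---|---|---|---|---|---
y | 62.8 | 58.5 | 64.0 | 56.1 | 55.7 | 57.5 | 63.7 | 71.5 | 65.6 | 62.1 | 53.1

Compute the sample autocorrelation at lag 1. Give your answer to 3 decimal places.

0.286

Mean ȳ = (62.8 + 58.5 + 64.0 + 56.1 + 55.7 + 57.5 + 63.7 + 71.5 + 65.6 + 62.1 + 53.1)/11 = 60.9636
Numerator Σ_{t=1}^{10}(y_t−ȳ)(y_{t+1}−ȳ) = 81.5960
Denominator Σ(y_t−ȳ)² = 285.1455
r_1 = 81.5960 / 285.1455 = 0.286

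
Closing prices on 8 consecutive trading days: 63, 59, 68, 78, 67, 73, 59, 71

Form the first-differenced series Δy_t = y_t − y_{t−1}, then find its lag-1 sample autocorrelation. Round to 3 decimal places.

-0.548

First differences Δy: -4, 9, 10, -11, 6, -14, 12
Mean of differences = 1.1429
Numerator Σ(Δy_t−Δȳ)(Δy_{t+1}−Δȳ) = -375.3061
Denominator Σ(Δy_t−Δȳ)² = 684.8571
r_1(Δy) = -375.3061 / 684.8571 = -0.548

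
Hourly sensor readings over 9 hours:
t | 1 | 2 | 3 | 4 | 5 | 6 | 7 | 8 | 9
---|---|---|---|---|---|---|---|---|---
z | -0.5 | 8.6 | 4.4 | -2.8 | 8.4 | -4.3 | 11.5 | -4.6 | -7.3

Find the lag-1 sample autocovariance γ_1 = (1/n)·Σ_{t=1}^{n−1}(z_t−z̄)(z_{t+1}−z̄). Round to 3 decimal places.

Mean z̄ = (-0.5 + 8.6 + 4.4 − 2.8 + 8.4 − 4.3 + 11.5 − 4.6 − 7.3)/9 = 1.4889
Σ_{t=1}^{8}(z_t−z̄)(z_{t+1}−z̄) = -140.9712
γ_1 = -140.9712 / 9 = -15.663

-15.663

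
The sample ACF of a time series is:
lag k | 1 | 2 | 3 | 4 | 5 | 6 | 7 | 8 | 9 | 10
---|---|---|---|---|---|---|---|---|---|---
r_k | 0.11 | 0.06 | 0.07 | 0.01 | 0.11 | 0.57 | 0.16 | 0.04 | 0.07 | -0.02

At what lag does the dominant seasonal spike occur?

6

The largest autocorrelation is r_6 = 0.57; the remaining lags stay at or below 0.16.
The dominant spike at lag 6 indicates a seasonal period of 6.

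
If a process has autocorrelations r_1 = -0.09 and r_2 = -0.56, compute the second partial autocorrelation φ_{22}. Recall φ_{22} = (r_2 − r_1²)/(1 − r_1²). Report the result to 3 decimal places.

-0.573

φ_{22} = (r_2 − r_1²) / (1 − r_1²)
r_1² = (-0.09)² = 0.0081
Numerator = -0.56 − 0.0081 = -0.5681; denominator = 1 − 0.0081 = 0.9919
φ_{22} = -0.5681 / 0.9919 = -0.573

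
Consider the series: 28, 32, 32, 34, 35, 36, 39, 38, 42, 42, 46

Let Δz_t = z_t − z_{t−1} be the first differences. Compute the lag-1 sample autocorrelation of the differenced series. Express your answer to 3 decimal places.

First differences Δz: 4, 0, 2, 1, 1, 3, -1, 4, 0, 4
Mean of differences = 1.8000
Numerator Σ(Δz_t−Δz̄)(Δz_{t+1}−Δz̄) = -22.2400
Denominator Σ(Δz_t−Δz̄)² = 31.6000
r_1(Δz) = -22.2400 / 31.6000 = -0.704

-0.704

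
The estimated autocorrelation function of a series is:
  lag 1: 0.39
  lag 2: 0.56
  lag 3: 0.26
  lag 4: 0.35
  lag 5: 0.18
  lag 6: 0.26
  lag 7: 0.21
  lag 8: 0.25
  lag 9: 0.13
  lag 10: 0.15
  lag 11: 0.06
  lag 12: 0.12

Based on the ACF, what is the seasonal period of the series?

2

The largest autocorrelation is r_2 = 0.56; the remaining lags stay at or below 0.39.
The dominant spike at lag 2 indicates a seasonal period of 2.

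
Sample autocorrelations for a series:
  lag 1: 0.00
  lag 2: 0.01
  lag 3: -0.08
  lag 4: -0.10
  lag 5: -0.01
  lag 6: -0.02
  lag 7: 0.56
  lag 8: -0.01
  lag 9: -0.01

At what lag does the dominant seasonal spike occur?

7

The largest autocorrelation is r_7 = 0.56; the remaining lags stay at or below 0.01.
The dominant spike at lag 7 indicates a seasonal period of 7.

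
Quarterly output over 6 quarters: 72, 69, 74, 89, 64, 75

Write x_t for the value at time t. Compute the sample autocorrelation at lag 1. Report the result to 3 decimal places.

Mean x̄ = (72 + 69 + 74 + 89 + 64 + 75)/6 = 73.8333
Σ(x_t−x̄)(x_{t+1}−x̄) = (8.8611) + (-0.8056) + (2.5278) + (-149.1389) + (-11.4722) = -150.0278
Denominator Σ(x_t−x̄)² = 354.8333
r_1 = -150.0278 / 354.8333 = -0.423

-0.423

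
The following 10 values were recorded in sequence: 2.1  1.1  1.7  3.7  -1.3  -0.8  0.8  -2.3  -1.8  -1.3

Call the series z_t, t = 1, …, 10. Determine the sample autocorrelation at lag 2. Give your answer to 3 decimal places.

Mean z̄ = (2.1 + 1.1 + 1.7 + 3.7 − 1.3 − 0.8 + 0.8 − 2.3 − 1.8 − 1.3)/10 = 0.1900
Numerator Σ_{t=1}^{8}(z_t−z̄)(z_{t+2}−z̄) = 4.4058
Denominator Σ(z_t−z̄)² = 35.0290
r_2 = 4.4058 / 35.0290 = 0.126

0.126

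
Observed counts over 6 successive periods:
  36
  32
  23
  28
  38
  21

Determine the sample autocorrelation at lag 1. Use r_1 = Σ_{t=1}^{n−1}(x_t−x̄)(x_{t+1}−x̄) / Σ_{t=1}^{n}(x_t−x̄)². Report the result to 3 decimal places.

Mean x̄ = (36 + 32 + 23 + 28 + 38 + 21)/6 = 29.6667
Deviations from mean: 6.3333, 2.3333, -6.6667, -1.6667, 8.3333, -8.6667
Σ(x_t−x̄)(x_{t+1}−x̄) = (14.7778) + (-15.5556) + (11.1111) + (-13.8889) + (-72.2222) = -75.7778
Denominator Σ(x_t−x̄)² = 237.3333
r_1 = -75.7778 / 237.3333 = -0.319

-0.319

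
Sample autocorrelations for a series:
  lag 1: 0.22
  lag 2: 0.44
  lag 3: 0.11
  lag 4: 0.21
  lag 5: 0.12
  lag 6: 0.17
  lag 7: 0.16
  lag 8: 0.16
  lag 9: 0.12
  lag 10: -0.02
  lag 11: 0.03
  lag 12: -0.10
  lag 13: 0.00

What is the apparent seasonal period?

2

The largest autocorrelation is r_2 = 0.44; the remaining lags stay at or below 0.22.
The dominant spike at lag 2 indicates a seasonal period of 2.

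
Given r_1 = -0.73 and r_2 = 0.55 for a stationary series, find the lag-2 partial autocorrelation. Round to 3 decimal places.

0.037

φ_{22} = (r_2 − r_1²) / (1 − r_1²)
r_1² = (-0.73)² = 0.5329
Numerator = 0.55 − 0.5329 = 0.0171; denominator = 1 − 0.5329 = 0.4671
φ_{22} = 0.0171 / 0.4671 = 0.037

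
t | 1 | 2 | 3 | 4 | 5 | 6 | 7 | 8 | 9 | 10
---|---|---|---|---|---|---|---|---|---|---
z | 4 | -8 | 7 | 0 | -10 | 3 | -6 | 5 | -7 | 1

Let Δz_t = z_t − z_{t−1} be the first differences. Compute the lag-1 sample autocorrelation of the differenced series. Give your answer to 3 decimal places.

First differences Δz: -12, 15, -7, -10, 13, -9, 11, -12, 8
Mean of differences = -0.3333
Numerator Σ(Δz_t−Δz̄)(Δz_{t+1}−Δz̄) = -788.7778
Denominator Σ(Δz_t−Δz̄)² = 1096.0000
r_1(Δz) = -788.7778 / 1096.0000 = -0.720

-0.720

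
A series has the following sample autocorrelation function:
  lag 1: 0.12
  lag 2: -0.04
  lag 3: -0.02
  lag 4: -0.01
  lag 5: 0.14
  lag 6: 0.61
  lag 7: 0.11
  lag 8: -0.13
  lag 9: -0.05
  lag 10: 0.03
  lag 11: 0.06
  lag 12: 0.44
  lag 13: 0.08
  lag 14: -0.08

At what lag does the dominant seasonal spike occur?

The largest autocorrelation is r_6 = 0.61, with a weaker echo at lag 12 (0.44); the remaining lags stay at or below 0.14.
The dominant spike at lag 6 indicates a seasonal period of 6.

6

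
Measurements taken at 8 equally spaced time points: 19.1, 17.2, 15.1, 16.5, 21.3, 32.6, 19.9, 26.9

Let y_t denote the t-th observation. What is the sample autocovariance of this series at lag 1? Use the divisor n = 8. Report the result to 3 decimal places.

Mean ȳ = (19.1 + 17.2 + 15.1 + 16.5 + 21.3 + 32.6 + 19.9 + 26.9)/8 = 21.0750
Σ_{t=1}^{7}(y_t−ȳ)(y_{t+1}−ȳ) = 39.3194
γ_1 = 39.3194 / 8 = 4.915

4.915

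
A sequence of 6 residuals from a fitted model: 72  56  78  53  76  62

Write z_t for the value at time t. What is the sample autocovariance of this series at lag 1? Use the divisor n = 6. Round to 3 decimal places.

-84.310

Mean z̄ = (72 + 56 + 78 + 53 + 76 + 62)/6 = 66.1667
Σ_{t=1}^{5}(z_t−z̄)(z_{t+1}−z̄) = -505.8611
γ_1 = -505.8611 / 6 = -84.310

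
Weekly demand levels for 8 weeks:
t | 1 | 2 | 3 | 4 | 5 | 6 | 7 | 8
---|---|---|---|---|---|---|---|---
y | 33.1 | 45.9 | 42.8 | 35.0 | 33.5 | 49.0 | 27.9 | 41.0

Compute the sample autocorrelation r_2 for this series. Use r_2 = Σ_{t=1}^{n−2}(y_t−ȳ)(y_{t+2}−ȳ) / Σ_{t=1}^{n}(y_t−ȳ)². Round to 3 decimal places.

-0.077

Mean ȳ = (33.1 + 45.9 + 42.8 + 35.0 + 33.5 + 49.0 + 27.9 + 41.0)/8 = 38.5250
Numerator Σ_{t=1}^{6}(y_t−ȳ)(y_{t+2}−ȳ) = -28.2788
Denominator Σ(y_t−ȳ)² = 368.5150
r_2 = -28.2788 / 368.5150 = -0.077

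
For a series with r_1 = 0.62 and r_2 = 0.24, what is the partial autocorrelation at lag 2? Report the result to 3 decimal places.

φ_{22} = (r_2 − r_1²) / (1 − r_1²)
r_1² = (0.62)² = 0.3844
Numerator = 0.24 − 0.3844 = -0.1444; denominator = 1 − 0.3844 = 0.6156
φ_{22} = -0.1444 / 0.6156 = -0.235

-0.235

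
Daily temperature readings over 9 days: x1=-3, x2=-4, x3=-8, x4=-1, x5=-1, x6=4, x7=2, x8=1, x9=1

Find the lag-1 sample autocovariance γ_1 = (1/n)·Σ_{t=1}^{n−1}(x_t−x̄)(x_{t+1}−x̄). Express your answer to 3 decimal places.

Mean x̄ = (-3 − 4 − 8 − 1 − 1 + 4 + 2 + 1 + 1)/9 = -1.0000
Σ_{t=1}^{8}(x_t−x̄)(x_{t+1}−x̄) = 52.0000
γ_1 = 52.0000 / 9 = 5.778

5.778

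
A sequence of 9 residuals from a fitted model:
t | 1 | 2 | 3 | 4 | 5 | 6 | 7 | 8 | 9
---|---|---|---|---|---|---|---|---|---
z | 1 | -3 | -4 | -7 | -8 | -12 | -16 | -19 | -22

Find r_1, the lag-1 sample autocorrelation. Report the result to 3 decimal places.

0.647

Mean z̄ = (1 − 3 − 4 − 7 − 8 − 12 − 16 − 19 − 22)/9 = -10.0000
Numerator Σ_{t=1}^{8}(z_t−z̄)(z_{t+1}−z̄) = 313.0000
Denominator Σ(z_t−z̄)² = 484.0000
r_1 = 313.0000 / 484.0000 = 0.647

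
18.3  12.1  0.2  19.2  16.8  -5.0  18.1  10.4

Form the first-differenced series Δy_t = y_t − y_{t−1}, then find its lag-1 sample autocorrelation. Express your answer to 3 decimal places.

-0.512

First differences Δy: -6.2, -11.9, 19.0, -2.4, -21.8, 23.1, -7.7
Mean of differences = -1.1286
Numerator Σ(Δy_t−Δȳ)(Δy_{t+1}−Δȳ) = -821.5522
Denominator Σ(Δy_t−Δȳ)² = 1606.0343
r_1(Δy) = -821.5522 / 1606.0343 = -0.512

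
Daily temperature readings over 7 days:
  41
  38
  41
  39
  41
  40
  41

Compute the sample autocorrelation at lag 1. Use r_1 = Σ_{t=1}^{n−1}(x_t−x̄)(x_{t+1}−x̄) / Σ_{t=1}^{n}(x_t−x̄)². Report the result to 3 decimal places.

Mean x̄ = (41 + 38 + 41 + 39 + 41 + 40 + 41)/7 = 40.1429
Deviations from mean: 0.8571, -2.1429, 0.8571, -1.1429, 0.8571, -0.1429, 0.8571
Σ(x_t−x̄)(x_{t+1}−x̄) = (-1.8367) + (-1.8367) + (-0.9796) + (-0.9796) + (-0.1224) + (-0.1224) = -5.8776
Denominator Σ(x_t−x̄)² = 8.8571
r_1 = -5.8776 / 8.8571 = -0.664

-0.664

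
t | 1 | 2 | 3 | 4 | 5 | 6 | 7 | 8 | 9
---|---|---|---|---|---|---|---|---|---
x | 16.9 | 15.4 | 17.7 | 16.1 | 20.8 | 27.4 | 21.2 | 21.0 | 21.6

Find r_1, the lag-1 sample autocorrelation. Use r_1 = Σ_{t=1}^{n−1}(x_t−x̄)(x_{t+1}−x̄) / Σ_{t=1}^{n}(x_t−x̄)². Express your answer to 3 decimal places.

Mean x̄ = (16.9 + 15.4 + 17.7 + 16.1 + 20.8 + 27.4 + 21.2 + 21.0 + 21.6)/9 = 19.7889
Numerator Σ_{t=1}^{8}(x_t−x̄)(x_{t+1}−x̄) = 48.1610
Denominator Σ(x_t−x̄)² = 111.2689
r_1 = 48.1610 / 111.2689 = 0.433

0.433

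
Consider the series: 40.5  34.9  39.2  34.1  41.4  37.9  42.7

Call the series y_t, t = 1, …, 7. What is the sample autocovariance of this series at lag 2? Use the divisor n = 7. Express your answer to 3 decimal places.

4.881

Mean ȳ = (40.5 + 34.9 + 39.2 + 34.1 + 41.4 + 37.9 + 42.7)/7 = 38.6714
Σ_{t=1}^{5}(y_t−ȳ)(y_{t+2}−ȳ) = 34.1684
γ_2 = 34.1684 / 7 = 4.881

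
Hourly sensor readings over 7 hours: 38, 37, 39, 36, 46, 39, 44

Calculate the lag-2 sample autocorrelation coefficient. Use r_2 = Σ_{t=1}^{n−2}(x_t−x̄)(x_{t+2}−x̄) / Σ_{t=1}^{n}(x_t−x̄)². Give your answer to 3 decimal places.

Mean x̄ = (38 + 37 + 39 + 36 + 46 + 39 + 44)/7 = 39.8571
Σ(x_t−x̄)(x_{t+2}−x̄) = (1.5918) + (11.0204) + (-5.2653) + (3.3061) + (25.4490) = 36.1020
Denominator Σ(x_t−x̄)² = 82.8571
r_2 = 36.1020 / 82.8571 = 0.436

0.436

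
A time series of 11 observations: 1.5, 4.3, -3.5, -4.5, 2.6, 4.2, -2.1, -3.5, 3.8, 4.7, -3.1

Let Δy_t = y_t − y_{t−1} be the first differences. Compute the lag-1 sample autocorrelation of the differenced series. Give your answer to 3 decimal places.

-0.078

First differences Δy: 2.8, -7.8, -1.0, 7.1, 1.6, -6.3, -1.4, 7.3, 0.9, -7.8
Mean of differences = -0.4600
Numerator Σ(Δy_t−Δȳ)(Δy_{t+1}−Δȳ) = -21.7376
Denominator Σ(Δy_t−Δȳ)² = 277.1240
r_1(Δy) = -21.7376 / 277.1240 = -0.078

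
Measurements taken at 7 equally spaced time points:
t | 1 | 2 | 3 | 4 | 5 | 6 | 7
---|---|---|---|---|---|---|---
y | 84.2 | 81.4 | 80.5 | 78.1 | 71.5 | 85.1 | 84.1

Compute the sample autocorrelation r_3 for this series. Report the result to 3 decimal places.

Mean ȳ = (84.2 + 81.4 + 80.5 + 78.1 + 71.5 + 85.1 + 84.1)/7 = 80.7000
Deviations from mean: 3.5000, 0.7000, -0.2000, -2.6000, -9.2000, 4.4000, 3.4000
Numerator Σ_{t=1}^{4}(y_t−ȳ)(y_{t+3}−ȳ) = -25.2600
Denominator Σ(y_t−ȳ)² = 135.1000
r_3 = -25.2600 / 135.1000 = -0.187

-0.187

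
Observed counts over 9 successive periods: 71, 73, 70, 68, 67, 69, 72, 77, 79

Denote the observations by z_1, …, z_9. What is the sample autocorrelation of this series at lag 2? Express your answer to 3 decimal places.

Mean z̄ = (71 + 73 + 70 + 68 + 67 + 69 + 72 + 77 + 79)/9 = 71.7778
Σ(z_t−z̄)(z_{t+2}−z̄) = (1.3827) + (-4.6173) + (8.4938) + (10.4938) + (-1.0617) + (-14.5062) + (1.6049) = 1.7901
Denominator Σ(z_t−z̄)² = 129.5556
r_2 = 1.7901 / 129.5556 = 0.014

0.014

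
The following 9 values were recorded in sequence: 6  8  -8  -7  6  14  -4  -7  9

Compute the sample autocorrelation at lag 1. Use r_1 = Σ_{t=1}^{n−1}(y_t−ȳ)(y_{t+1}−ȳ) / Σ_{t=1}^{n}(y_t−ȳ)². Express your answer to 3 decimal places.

Mean ȳ = (6 + 8 − 8 − 7 + 6 + 14 − 4 − 7 + 9)/9 = 1.8889
Numerator Σ_{t=1}^{8}(y_t−ȳ)(y_{t+1}−ȳ) = -16.3457
Denominator Σ(y_t−ȳ)² = 558.8889
r_1 = -16.3457 / 558.8889 = -0.029

-0.029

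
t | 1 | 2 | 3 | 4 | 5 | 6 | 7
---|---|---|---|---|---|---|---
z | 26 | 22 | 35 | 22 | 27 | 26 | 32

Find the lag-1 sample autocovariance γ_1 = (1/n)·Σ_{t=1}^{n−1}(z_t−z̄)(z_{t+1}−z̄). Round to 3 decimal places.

Mean z̄ = (26 + 22 + 35 + 22 + 27 + 26 + 32)/7 = 27.1429
Σ_{t=1}^{6}(z_t−z̄)(z_{t+1}−z̄) = -79.5918
γ_1 = -79.5918 / 7 = -11.370

-11.370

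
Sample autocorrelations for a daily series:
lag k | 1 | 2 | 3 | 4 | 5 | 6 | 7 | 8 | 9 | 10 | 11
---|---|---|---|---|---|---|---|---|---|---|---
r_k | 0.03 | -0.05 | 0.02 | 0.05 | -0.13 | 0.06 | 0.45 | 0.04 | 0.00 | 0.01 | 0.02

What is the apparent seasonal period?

7

The largest autocorrelation is r_7 = 0.45; the remaining lags stay at or below 0.06.
The dominant spike at lag 7 indicates a seasonal period of 7.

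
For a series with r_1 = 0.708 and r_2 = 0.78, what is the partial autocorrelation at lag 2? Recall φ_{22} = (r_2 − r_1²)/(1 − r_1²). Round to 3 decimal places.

φ_{22} = (r_2 − r_1²) / (1 − r_1²)
r_1² = (0.708)² = 0.501264
Numerator = 0.78 − 0.5013 = 0.2787; denominator = 1 − 0.5013 = 0.4987
φ_{22} = 0.2787 / 0.4987 = 0.559

0.559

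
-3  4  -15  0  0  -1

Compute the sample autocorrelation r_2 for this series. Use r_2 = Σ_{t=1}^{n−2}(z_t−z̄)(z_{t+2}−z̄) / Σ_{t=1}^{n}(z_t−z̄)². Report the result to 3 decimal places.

Mean z̄ = (-3 + 4 − 15 + 0 + 0 − 1)/6 = -2.5000
Deviations from mean: -0.5000, 6.5000, -12.5000, 2.5000, 2.5000, 1.5000
Σ(z_t−z̄)(z_{t+2}−z̄) = (6.2500) + (16.2500) + (-31.2500) + (3.7500) = -5.0000
Denominator Σ(z_t−z̄)² = 213.5000
r_2 = -5.0000 / 213.5000 = -0.023

-0.023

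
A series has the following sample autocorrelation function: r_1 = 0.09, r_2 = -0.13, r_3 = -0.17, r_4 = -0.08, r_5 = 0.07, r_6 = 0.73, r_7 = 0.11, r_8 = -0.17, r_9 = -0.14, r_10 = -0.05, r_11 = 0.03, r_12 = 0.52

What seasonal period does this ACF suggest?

The largest autocorrelation is r_6 = 0.73, with a weaker echo at lag 12 (0.52); the remaining lags stay at or below 0.11.
The dominant spike at lag 6 indicates a seasonal period of 6.

6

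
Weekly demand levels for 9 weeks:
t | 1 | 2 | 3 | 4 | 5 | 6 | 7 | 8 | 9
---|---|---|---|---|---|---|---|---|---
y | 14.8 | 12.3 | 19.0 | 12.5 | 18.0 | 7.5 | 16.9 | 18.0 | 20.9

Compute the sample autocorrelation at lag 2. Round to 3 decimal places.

Mean ȳ = (14.8 + 12.3 + 19.0 + 12.5 + 18.0 + 7.5 + 16.9 + 18.0 + 20.9)/9 = 15.5444
Numerator Σ_{t=1}^{7}(y_t−ȳ)(y_{t+2}−ȳ) = 31.1160
Denominator Σ(y_t−ȳ)² = 139.5822
r_2 = 31.1160 / 139.5822 = 0.223

0.223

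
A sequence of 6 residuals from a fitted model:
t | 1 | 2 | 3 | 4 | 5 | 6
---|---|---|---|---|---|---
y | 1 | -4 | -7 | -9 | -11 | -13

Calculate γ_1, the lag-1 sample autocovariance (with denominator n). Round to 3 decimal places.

9.245

Mean ȳ = (1 − 4 − 7 − 9 − 11 − 13)/6 = -7.1667
Σ_{t=1}^{5}(y_t−ȳ)(y_{t+1}−ȳ) = 55.4722
γ_1 = 55.4722 / 6 = 9.245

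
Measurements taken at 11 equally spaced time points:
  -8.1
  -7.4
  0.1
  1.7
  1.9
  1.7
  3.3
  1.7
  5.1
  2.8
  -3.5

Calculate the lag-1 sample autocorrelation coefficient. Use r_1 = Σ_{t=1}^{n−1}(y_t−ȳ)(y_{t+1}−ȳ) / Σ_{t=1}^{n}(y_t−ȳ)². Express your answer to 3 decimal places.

Mean ȳ = (-8.1 − 7.4 + 0.1 + 1.7 + 1.9 + 1.7 + 3.3 + 1.7 + 5.1 + 2.8 − 3.5)/11 = -0.0636
Numerator Σ_{t=1}^{10}(y_t−ȳ)(y_{t+1}−ȳ) = 90.8896
Denominator Σ(y_t−ȳ)² = 189.6055
r_1 = 90.8896 / 189.6055 = 0.479

0.479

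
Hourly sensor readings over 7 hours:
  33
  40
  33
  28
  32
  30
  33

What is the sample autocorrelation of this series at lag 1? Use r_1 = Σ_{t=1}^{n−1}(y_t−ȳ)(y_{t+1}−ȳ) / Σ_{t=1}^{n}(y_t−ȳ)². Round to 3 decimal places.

Mean ȳ = (33 + 40 + 33 + 28 + 32 + 30 + 33)/7 = 32.7143
Deviations from mean: 0.2857, 7.2857, 0.2857, -4.7143, -0.7143, -2.7143, 0.2857
Numerator Σ_{t=1}^{6}(y_t−ȳ)(y_{t+1}−ȳ) = 7.3469
Denominator Σ(y_t−ȳ)² = 83.4286
r_1 = 7.3469 / 83.4286 = 0.088

0.088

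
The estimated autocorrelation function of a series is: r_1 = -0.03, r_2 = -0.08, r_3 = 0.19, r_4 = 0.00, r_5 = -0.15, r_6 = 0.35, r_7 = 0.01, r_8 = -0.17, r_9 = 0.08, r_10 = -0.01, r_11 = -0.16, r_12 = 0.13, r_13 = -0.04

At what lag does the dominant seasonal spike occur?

6

The largest autocorrelation is r_6 = 0.35; the remaining lags stay at or below 0.19.
The dominant spike at lag 6 indicates a seasonal period of 6.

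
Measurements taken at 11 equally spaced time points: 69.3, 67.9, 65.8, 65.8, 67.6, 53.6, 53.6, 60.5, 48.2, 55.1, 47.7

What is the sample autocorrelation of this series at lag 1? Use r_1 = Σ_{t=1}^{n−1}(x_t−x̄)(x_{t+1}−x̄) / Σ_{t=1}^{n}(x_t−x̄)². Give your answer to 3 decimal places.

0.445

Mean x̄ = (69.3 + 67.9 + 65.8 + 65.8 + 67.6 + 53.6 + 53.6 + 60.5 + 48.2 + 55.1 + 47.7)/11 = 59.5545
Numerator Σ_{t=1}^{10}(x_t−x̄)(x_{t+1}−x̄) = 297.2752
Denominator Σ(x_t−x̄)² = 668.4673
r_1 = 297.2752 / 668.4673 = 0.445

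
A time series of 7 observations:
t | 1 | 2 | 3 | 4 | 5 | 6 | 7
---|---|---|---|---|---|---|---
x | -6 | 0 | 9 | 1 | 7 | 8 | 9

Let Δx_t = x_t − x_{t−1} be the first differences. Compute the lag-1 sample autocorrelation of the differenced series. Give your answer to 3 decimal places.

First differences Δx: 6, 9, -8, 6, 1, 1
Mean of differences = 2.5000
Numerator Σ(Δx_t−Δx̄)(Δx_{t+1}−Δx̄) = -85.2500
Denominator Σ(Δx_t−Δx̄)² = 181.5000
r_1(Δx) = -85.2500 / 181.5000 = -0.470

-0.470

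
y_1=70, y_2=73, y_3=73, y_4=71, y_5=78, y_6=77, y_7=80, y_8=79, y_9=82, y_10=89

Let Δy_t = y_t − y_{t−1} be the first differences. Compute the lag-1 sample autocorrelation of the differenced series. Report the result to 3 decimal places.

First differences Δy: 3, 0, -2, 7, -1, 3, -1, 3, 7
Mean of differences = 2.1111
Numerator Σ(Δy_t−Δȳ)(Δy_{t+1}−Δȳ) = -32.4568
Denominator Σ(Δy_t−Δȳ)² = 90.8889
r_1(Δy) = -32.4568 / 90.8889 = -0.357

-0.357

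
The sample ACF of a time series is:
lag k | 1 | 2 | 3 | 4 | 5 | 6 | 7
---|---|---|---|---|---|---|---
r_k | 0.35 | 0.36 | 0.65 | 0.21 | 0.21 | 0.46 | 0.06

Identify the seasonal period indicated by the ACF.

3

The largest autocorrelation is r_3 = 0.65, with a weaker echo at lag 6 (0.46); the remaining lags stay at or below 0.36.
The dominant spike at lag 3 indicates a seasonal period of 3.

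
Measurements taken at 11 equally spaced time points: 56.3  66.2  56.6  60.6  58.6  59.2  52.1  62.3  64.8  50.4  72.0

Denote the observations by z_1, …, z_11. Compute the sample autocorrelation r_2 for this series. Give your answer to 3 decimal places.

Mean z̄ = (56.3 + 66.2 + 56.6 + 60.6 + 58.6 + 59.2 + 52.1 + 62.3 + 64.8 + 50.4 + 72.0)/11 = 59.9182
Numerator Σ_{t=1}^{9}(z_t−z̄)(z_{t+2}−z̄) = 26.9121
Denominator Σ(z_t−z̄)² = 393.4764
r_2 = 26.9121 / 393.4764 = 0.068

0.068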